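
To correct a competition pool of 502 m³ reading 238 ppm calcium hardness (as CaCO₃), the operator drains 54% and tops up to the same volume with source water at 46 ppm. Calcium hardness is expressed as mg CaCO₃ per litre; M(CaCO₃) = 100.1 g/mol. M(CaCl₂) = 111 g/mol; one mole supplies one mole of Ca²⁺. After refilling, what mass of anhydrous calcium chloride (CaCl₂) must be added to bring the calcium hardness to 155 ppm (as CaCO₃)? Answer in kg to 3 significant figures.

11.5 kg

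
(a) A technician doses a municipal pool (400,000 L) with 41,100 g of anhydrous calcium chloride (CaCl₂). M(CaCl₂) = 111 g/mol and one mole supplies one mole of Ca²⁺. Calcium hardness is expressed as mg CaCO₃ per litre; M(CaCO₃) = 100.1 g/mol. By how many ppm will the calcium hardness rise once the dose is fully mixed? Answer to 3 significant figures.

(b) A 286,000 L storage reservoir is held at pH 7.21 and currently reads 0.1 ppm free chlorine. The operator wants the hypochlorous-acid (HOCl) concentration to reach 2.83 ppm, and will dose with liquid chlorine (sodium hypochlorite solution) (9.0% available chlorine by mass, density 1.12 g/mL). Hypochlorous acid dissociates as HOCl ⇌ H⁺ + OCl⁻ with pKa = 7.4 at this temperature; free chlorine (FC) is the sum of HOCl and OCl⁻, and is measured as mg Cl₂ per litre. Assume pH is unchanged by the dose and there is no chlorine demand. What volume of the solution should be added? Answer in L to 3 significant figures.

(a) Moles of Ca²⁺: 41,100 g ÷ 111 g/mol = 370.3 mol.
(a) As CaCO₃: 370.3 mol × 100.1 g/mol = 37,060 g.
(a) Rise: 37,060 g / 400,000 L × 1000 = 92.66 mg/L.

(b) [OCl⁻]/[HOCl] = 10^(pH − pKa) = 10^(7.21 − 7.4) = 0.6457; fraction as HOCl = 1/(1 + 0.6457) = 0.6077.
(b) Free chlorine required for 2.83 ppm HOCl: 2.83 / 0.6077 = 4.657 ppm.
(b) FC to add: 4.657 − 0.1 = 4.557 mg/L as Cl₂.
(b) Cl₂ equivalent: 4.557 mg/L × 286,000 L = 1303 g.
(b) Product at 9.0% available Cl: 1303 / 0.09 = 14,480 g.
(b) Volume: 14,480 g ÷ 1.12 g/mL = 12,930 mL.

(a) 92.7 ppm; (b) 12.9 L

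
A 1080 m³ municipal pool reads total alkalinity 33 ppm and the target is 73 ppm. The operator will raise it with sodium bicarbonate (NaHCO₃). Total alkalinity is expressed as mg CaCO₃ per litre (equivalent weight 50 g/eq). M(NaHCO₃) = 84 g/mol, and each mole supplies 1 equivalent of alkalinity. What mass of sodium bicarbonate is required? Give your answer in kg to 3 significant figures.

Volume: 1080 m³ = 1,080,000 L.
Alkalinity to add: (73 − 33) = 40 mg/L as CaCO₃ × 1,080,000 L = 43,200 g as CaCO₃.
Equivalents: 43,200 g ÷ 50 g/eq = 864 eq.
NaHCO₃ supplies 1 eq per mole → 864 mol.
Mass: 864 mol × 84 g/mol = 72,580 g.

72.6 kg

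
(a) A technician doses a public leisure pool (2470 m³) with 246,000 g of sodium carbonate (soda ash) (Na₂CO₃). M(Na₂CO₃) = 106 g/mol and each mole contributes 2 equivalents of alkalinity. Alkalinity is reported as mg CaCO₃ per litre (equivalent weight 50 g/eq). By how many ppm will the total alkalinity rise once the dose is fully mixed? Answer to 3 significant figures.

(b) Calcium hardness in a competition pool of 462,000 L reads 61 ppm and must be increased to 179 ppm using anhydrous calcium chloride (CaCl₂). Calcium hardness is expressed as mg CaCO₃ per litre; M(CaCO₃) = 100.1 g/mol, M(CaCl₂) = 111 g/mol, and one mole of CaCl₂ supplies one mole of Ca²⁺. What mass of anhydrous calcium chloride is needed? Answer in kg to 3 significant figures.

(a) 94.0 ppm; (b) 60.5 kg

(a) Volume: 2470 m³ = 2,470,000 L.
(a) Moles of Na₂CO₃: 246,000 g ÷ 106 g/mol = 2321 mol → 4642 eq of alkalinity.
(a) As CaCO₃: 4642 eq × 50 g/eq = 232,100 g.
(a) Rise: 232,100 g / 2,470,000 L × 1000 = 93.96 mg/L.

(b) Hardness to add: (179 − 61) = 118 mg/L as CaCO₃ × 462,000 L = 54,520 g as CaCO₃.
(b) Moles of Ca²⁺ (1 mol Ca²⁺ ≡ 1 mol CaCO₃): 54,520 / 100.1 g/mol = 544.6 mol.
(b) Mass of CaCl₂: 544.6 × 111 = 60,450 g.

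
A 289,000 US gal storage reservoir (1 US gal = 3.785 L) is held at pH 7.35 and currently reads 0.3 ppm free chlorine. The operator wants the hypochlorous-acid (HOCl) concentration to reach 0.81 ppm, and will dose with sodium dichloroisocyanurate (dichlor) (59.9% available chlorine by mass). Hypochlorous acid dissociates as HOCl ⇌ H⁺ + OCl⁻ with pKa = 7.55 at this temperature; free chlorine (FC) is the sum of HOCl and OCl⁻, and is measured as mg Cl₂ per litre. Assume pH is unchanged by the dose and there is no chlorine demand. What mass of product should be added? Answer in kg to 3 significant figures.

Volume: 289,000 US gal × 3.785 L/gal = 1,093,865 L.
[OCl⁻]/[HOCl] = 10^(pH − pKa) = 10^(7.35 − 7.55) = 0.631; fraction as HOCl = 1/(1 + 0.631) = 0.6131.
Free chlorine required for 0.81 ppm HOCl: 0.81 / 0.6131 = 1.321 ppm.
FC to add: 1.321 − 0.3 = 1.021 mg/L as Cl₂.
Cl₂ equivalent: 1.021 mg/L × 1,093,865 L = 1117 g.
Product at 59.9% available Cl: 1117 / 0.599 = 1865 g.

1.86 kg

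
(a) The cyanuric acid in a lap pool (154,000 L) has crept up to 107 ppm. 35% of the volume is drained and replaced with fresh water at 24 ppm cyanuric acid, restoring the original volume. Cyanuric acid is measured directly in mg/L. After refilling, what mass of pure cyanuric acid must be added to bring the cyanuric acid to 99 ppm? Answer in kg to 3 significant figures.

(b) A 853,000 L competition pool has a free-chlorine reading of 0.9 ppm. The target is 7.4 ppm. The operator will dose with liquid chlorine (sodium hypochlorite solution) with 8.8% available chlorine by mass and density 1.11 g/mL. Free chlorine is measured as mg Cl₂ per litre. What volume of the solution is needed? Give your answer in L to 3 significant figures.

(a) 3.24 kg; (b) 56.8 L

(a) After draining 35% and refilling: 107 × 0.65 + 24 × 0.35 = 77.95 ppm.
(a) Deficit to target: 99 − 77.95 = 21.05 mg/L.
(a) Mass: 21.05 mg/L × 154,000 L = 3242 g cyanuric acid.

(b) Chlorine deficit: 7.4 − 0.9 = 6.5 ppm = 6.5 mg/L as Cl₂.
(b) Cl₂ equivalent needed: 6.5 mg/L × 853,000 L = 5,544,000 mg = 5544 g.
(b) Product at 8.8% available chlorine: 5544 / 0.088 = 63,010 g.
(b) Volume at density 1.11 g/mL: 63,010 g ÷ 1.11 g/mL = 56,760 mL.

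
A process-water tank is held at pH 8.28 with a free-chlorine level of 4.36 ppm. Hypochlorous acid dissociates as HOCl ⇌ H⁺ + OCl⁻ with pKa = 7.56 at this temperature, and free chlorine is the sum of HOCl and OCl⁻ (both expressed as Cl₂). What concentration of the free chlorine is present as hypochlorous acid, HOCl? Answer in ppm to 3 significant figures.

[OCl⁻]/[HOCl] = 10^(pH − pKa) = 10^(8.28 − 7.56) = 10^0.72 = 5.248.
Fraction as HOCl = 1 / (1 + 5.248) = 0.16.
HOCl = 0.16 × 4.36 ppm = 0.6978 ppm.

0.698 ppm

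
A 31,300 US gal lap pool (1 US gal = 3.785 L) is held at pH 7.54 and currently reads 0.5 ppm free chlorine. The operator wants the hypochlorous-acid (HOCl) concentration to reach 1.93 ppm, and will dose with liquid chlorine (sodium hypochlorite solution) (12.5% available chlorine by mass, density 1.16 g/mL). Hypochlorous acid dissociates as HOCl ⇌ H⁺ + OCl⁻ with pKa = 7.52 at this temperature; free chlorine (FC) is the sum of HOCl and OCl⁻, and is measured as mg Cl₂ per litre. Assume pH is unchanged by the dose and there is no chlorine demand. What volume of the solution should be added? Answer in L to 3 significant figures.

2.82 L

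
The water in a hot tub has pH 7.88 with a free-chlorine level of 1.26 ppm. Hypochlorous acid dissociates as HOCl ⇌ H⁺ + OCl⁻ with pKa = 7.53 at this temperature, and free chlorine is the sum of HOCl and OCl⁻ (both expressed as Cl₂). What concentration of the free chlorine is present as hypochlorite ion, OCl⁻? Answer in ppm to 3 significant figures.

0.871 ppm

[OCl⁻]/[HOCl] = 10^(pH − pKa) = 10^(7.88 − 7.53) = 10^0.35 = 2.239.
Fraction as HOCl = 1 / (1 + 2.239) = 0.3088.
OCl⁻ = (1 − 0.3088) × 1.26 ppm = 0.871 ppm.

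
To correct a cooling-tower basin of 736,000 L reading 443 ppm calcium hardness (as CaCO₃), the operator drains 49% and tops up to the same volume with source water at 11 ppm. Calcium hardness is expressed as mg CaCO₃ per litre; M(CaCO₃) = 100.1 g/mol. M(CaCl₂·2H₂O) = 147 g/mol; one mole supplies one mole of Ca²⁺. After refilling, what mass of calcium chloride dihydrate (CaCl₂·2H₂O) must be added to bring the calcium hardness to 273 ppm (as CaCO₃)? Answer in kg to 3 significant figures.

45.0 kg

After draining 49% and refilling: 443 × 0.51 + 11 × 0.49 = 231.32 ppm.
Deficit to target: 273 − 231.32 = 41.68 mg/L.
As CaCO₃: 41.68 mg/L × 736,000 L = 30,680 g; ÷ 100.1 = 306.5 mol Ca²⁺.
Mass: 306.5 × 147 = 45,050 g.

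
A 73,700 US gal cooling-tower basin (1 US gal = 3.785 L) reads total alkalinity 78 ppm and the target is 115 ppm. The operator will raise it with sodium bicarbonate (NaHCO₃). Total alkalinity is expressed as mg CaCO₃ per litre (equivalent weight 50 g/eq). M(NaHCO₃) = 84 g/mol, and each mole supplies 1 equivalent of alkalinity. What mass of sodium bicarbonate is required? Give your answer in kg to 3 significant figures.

17.3 kg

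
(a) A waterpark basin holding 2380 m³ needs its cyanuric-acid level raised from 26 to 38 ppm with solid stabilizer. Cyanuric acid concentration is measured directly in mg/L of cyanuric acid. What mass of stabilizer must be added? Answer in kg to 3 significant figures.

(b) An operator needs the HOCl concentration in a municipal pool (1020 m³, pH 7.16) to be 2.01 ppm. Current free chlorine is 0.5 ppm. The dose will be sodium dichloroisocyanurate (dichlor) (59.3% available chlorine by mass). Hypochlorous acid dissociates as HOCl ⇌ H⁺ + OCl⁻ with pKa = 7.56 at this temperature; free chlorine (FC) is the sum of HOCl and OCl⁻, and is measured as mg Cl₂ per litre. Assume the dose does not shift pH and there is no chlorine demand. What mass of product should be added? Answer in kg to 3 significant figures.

(a) 28.6 kg; (b) 3.97 kg

(a) Volume: 2380 m³ = 2,380,000 L.
(a) CYA to add: (38 − 26) = 12 mg/L × 2,380,000 L = 28,560 g cyanuric acid.

(b) Volume: 1020 m³ = 1,020,000 L.
(b) [OCl⁻]/[HOCl] = 10^(pH − pKa) = 10^(7.16 − 7.56) = 0.3981; fraction as HOCl = 1/(1 + 0.3981) = 0.7153.
(b) Free chlorine required for 2.01 ppm HOCl: 2.01 / 0.7153 = 2.81 ppm.
(b) FC to add: 2.81 − 0.5 = 2.31 mg/L as Cl₂.
(b) Cl₂ equivalent: 2.31 mg/L × 1,020,000 L = 2356 g.
(b) Product at 59.3% available Cl: 2356 / 0.593 = 3974 g.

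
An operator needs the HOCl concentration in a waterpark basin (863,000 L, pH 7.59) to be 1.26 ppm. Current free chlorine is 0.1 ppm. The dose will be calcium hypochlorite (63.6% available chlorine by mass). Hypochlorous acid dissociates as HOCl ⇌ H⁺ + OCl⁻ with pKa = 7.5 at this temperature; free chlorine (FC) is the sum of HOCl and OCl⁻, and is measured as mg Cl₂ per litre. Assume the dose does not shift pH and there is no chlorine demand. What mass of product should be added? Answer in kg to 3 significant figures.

[OCl⁻]/[HOCl] = 10^(pH − pKa) = 10^(7.59 − 7.5) = 1.23; fraction as HOCl = 1/(1 + 1.23) = 0.4484.
Free chlorine required for 1.26 ppm HOCl: 1.26 / 0.4484 = 2.81 ppm.
FC to add: 2.81 − 0.1 = 2.71 mg/L as Cl₂.
Cl₂ equivalent: 2.71 mg/L × 863,000 L = 2339 g.
Product at 63.6% available Cl: 2339 / 0.636 = 3677 g.

3.68 kg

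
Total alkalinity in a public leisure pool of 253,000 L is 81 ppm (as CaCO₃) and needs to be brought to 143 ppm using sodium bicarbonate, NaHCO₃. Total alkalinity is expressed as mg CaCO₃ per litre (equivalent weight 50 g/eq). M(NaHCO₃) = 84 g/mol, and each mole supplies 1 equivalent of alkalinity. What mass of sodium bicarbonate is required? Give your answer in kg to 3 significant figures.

Alkalinity to add: (143 − 81) = 62 mg/L as CaCO₃ × 253,000 L = 15,690 g as CaCO₃.
Equivalents: 15,690 g ÷ 50 g/eq = 313.7 eq.
NaHCO₃ supplies 1 eq per mole → 313.7 mol.
Mass: 313.7 mol × 84 g/mol = 26,350 g.

26.4 kg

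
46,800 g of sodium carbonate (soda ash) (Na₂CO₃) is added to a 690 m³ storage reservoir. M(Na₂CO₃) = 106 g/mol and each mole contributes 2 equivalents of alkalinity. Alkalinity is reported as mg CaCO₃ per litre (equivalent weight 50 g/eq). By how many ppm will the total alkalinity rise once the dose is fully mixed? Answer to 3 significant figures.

Volume: 690 m³ = 690,000 L.
Moles of Na₂CO₃: 46,800 g ÷ 106 g/mol = 441.5 mol → 883 eq of alkalinity.
As CaCO₃: 883 eq × 50 g/eq = 44,150 g.
Rise: 44,150 g / 690,000 L × 1000 = 63.99 mg/L.

64.0 ppm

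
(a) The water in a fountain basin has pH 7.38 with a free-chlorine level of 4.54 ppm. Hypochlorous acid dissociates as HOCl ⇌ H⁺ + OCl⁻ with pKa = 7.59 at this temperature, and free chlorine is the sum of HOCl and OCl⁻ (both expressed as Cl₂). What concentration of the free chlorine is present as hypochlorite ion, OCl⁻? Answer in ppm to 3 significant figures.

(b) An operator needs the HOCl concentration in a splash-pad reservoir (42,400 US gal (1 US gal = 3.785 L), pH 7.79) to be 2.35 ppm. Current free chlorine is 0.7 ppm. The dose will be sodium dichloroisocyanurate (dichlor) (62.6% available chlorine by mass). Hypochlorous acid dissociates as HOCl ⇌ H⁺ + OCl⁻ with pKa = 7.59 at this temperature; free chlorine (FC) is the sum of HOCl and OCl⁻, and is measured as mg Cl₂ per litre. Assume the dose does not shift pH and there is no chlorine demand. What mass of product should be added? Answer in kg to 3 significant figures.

(a) 1.73 ppm; (b) 1.38 kg

(a) [OCl⁻]/[HOCl] = 10^(pH − pKa) = 10^(7.38 − 7.59) = 10^-0.21 = 0.6166.
(a) Fraction as HOCl = 1 / (1 + 0.6166) = 0.6186.
(a) OCl⁻ = (1 − 0.6186) × 4.54 ppm = 1.732 ppm.

(b) Volume: 42,400 US gal × 3.785 L/gal = 160,484 L.
(b) [OCl⁻]/[HOCl] = 10^(pH − pKa) = 10^(7.79 − 7.59) = 1.585; fraction as HOCl = 1/(1 + 1.585) = 0.3869.
(b) Free chlorine required for 2.35 ppm HOCl: 2.35 / 0.3869 = 6.074 ppm.
(b) FC to add: 6.074 − 0.7 = 5.374 mg/L as Cl₂.
(b) Cl₂ equivalent: 5.374 mg/L × 160,484 L = 862.5 g.
(b) Product at 62.6% available Cl: 862.5 / 0.626 = 1378 g.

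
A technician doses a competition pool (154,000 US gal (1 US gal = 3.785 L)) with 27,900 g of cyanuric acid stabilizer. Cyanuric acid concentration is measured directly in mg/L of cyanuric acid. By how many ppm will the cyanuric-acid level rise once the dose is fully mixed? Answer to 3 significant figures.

Volume: 154,000 US gal × 3.785 L/gal = 582,890 L.
Rise: 27,900 g / 582,890 L × 1000 = 47.86 mg/L.

47.9 ppm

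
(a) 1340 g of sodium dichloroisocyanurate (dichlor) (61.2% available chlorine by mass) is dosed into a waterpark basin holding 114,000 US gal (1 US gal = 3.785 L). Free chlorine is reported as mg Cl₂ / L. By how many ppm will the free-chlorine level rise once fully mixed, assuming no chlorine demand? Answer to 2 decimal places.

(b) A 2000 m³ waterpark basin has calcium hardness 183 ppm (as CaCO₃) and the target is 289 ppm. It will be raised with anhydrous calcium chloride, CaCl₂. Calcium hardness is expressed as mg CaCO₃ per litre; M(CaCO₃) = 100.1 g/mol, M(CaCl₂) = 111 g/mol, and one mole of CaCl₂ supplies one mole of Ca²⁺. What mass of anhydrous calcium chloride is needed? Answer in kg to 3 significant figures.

(a) Volume: 114,000 US gal × 3.785 L/gal = 431,490 L.
(a) Available chlorine delivered: 1340 g × 0.612 = 820.1 g as Cl₂.
(a) Concentration rise: 820.1 g / 431,490 L = 1.901 mg/L = 1.90 ppm.

(b) Volume: 2000 m³ = 2,000,000 L.
(b) Hardness to add: (289 − 183) = 106 mg/L as CaCO₃ × 2,000,000 L = 212,000 g as CaCO₃.
(b) Moles of Ca²⁺ (1 mol Ca²⁺ ≡ 1 mol CaCO₃): 212,000 / 100.1 g/mol = 2118 mol.
(b) Mass of CaCl₂: 2118 × 111 = 235,100 g.

(a) 1.90 ppm; (b) 235 kg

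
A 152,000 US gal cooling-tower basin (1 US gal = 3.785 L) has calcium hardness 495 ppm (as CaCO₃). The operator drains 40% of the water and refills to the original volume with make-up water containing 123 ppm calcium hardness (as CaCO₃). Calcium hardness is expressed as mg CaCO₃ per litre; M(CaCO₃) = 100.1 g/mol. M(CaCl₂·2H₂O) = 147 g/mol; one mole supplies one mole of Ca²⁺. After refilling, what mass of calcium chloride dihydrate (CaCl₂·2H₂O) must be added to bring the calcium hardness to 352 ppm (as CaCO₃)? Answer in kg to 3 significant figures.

4.90 kg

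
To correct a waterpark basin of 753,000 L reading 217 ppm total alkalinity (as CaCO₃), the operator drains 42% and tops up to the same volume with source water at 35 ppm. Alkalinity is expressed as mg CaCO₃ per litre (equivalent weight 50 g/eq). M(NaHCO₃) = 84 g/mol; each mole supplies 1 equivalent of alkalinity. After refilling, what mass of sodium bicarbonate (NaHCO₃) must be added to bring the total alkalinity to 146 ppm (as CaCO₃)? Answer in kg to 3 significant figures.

6.88 kg

After draining 42% and refilling: 217 × 0.58 + 35 × 0.42 = 140.56 ppm.
Deficit to target: 146 − 140.56 = 5.44 mg/L.
As CaCO₃: 5.44 mg/L × 753,000 L = 4096 g; ÷ 50 g/eq ÷ 1 = 81.93 mol NaHCO₃.
Mass: 81.93 × 84 = 6882 g.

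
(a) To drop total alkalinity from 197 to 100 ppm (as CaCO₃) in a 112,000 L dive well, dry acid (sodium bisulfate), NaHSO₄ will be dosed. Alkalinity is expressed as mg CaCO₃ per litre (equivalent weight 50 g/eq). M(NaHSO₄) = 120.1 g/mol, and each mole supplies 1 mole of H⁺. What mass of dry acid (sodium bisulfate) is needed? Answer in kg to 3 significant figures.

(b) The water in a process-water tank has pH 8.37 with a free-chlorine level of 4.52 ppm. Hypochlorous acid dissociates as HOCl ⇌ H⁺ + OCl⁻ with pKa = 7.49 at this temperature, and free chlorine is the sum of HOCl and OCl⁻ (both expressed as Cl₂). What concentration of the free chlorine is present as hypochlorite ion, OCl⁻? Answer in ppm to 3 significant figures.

(a) 26.1 kg; (b) 3.99 ppm

(a) Alkalinity to neutralize: (197 − 100) = 97 mg/L as CaCO₃ × 112,000 L = 10,860 g as CaCO₃.
(a) Equivalents of H⁺ required: 10,860 ÷ 50 g/eq = 217.3 eq = 217.3 mol NaHSO₄.
(a) Mass of NaHSO₄: 217.3 × 120.1 = 26,100 g.

(b) [OCl⁻]/[HOCl] = 10^(pH − pKa) = 10^(8.37 − 7.49) = 10^0.88 = 7.586.
(b) Fraction as HOCl = 1 / (1 + 7.586) = 0.1165.
(b) OCl⁻ = (1 − 0.1165) × 4.52 ppm = 3.994 ppm.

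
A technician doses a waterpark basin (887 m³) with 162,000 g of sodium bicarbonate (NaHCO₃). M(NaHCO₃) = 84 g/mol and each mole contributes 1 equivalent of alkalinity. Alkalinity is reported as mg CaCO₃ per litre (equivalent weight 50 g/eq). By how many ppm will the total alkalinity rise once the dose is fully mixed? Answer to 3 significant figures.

109 ppm

Volume: 887 m³ = 887,000 L.
Moles of NaHCO₃: 162,000 g ÷ 84 g/mol = 1929 mol → 1929 eq of alkalinity.
As CaCO₃: 1929 eq × 50 g/eq = 96,430 g.
Rise: 96,430 g / 887,000 L × 1000 = 108.7 mg/L.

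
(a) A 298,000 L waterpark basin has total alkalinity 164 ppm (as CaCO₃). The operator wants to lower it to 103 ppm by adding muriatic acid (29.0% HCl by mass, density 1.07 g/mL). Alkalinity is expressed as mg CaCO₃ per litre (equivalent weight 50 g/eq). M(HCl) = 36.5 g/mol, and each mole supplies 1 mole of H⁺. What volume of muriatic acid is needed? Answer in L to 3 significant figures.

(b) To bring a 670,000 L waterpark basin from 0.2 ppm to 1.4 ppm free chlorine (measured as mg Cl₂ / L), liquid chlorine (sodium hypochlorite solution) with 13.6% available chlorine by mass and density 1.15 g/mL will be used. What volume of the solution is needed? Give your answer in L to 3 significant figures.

(a) 42.8 L; (b) 5.14 L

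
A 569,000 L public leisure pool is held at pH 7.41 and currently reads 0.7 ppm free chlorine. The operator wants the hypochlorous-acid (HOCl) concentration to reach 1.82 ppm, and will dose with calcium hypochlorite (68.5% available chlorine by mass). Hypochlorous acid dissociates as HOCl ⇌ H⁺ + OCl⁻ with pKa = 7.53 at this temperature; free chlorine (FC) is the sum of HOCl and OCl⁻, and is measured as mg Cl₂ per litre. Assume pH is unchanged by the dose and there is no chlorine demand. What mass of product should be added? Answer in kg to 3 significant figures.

2.08 kg

[OCl⁻]/[HOCl] = 10^(pH − pKa) = 10^(7.41 − 7.53) = 0.7586; fraction as HOCl = 1/(1 + 0.7586) = 0.5686.
Free chlorine required for 1.82 ppm HOCl: 1.82 / 0.5686 = 3.201 ppm.
FC to add: 3.201 − 0.7 = 2.501 mg/L as Cl₂.
Cl₂ equivalent: 2.501 mg/L × 569,000 L = 1423 g.
Product at 68.5% available Cl: 1423 / 0.685 = 2077 g.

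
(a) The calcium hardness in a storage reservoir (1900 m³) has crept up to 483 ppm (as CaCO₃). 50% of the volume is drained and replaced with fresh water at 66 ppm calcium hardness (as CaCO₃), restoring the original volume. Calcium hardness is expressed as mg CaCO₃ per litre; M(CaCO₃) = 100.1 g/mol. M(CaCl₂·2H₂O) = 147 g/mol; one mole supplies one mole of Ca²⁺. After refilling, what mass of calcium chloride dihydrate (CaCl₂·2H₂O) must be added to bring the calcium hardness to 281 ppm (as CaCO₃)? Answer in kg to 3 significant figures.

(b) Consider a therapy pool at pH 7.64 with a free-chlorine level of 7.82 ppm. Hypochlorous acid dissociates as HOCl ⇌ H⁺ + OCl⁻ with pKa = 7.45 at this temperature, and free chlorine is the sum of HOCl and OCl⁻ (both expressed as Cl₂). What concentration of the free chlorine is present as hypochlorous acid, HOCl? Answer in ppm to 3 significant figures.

(a) 18.1 kg; (b) 3.07 ppm

(a) Volume: 1900 m³ = 1,900,000 L.
(a) After draining 50% and refilling: 483 × 0.50 + 66 × 0.50 = 274.5 ppm.
(a) Deficit to target: 281 − 274.5 = 6.5 mg/L.
(a) As CaCO₃: 6.5 mg/L × 1,900,000 L = 12,350 g; ÷ 100.1 = 123.4 mol Ca²⁺.
(a) Mass: 123.4 × 147 = 18,140 g.

(b) [OCl⁻]/[HOCl] = 10^(pH − pKa) = 10^(7.64 − 7.45) = 10^0.19 = 1.549.
(b) Fraction as HOCl = 1 / (1 + 1.549) = 0.3923.
(b) HOCl = 0.3923 × 7.82 ppm = 3.068 ppm.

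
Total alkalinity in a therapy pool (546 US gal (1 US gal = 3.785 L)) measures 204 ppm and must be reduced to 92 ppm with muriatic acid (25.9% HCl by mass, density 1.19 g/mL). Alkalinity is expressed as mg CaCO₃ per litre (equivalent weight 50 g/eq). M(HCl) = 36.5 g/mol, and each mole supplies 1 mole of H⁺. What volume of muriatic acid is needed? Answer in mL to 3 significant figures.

548 mL

Volume: 546 US gal × 3.785 L/gal = 2,067 L.
Alkalinity to neutralize: (204 − 92) = 112 mg/L as CaCO₃ × 2,067 L = 231.5 g as CaCO₃.
Equivalents of H⁺ required: 231.5 ÷ 50 g/eq = 4.629 eq = 4.629 mol HCl.
Mass of HCl: 4.629 × 36.5 = 169 g.
Mass of 25.9% solution: 169 / 0.259 = 652.4 g.
Volume: 652.4 g ÷ 1.19 g/mL = 548.2 mL.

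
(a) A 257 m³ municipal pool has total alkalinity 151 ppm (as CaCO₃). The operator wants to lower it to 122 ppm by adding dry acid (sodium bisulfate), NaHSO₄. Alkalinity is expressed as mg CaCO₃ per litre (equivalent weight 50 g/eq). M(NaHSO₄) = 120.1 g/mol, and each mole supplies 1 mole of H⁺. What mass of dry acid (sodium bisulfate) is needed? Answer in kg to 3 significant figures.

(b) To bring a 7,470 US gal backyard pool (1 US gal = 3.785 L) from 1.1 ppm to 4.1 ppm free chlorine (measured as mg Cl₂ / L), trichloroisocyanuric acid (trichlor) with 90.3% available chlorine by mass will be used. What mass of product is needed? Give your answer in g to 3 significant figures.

(a) 17.9 kg; (b) 93.9 g

(a) Volume: 257 m³ = 257,000 L.
(a) Alkalinity to neutralize: (151 − 122) = 29 mg/L as CaCO₃ × 257,000 L = 7453 g as CaCO₃.
(a) Equivalents of H⁺ required: 7453 ÷ 50 g/eq = 149.1 eq = 149.1 mol NaHSO₄.
(a) Mass of NaHSO₄: 149.1 × 120.1 = 17,900 g.

(b) Volume: 7,470 US gal × 3.785 L/gal = 28,274 L.
(b) Chlorine deficit: 4.1 − 1.1 = 3 ppm = 3 mg/L as Cl₂.
(b) Cl₂ equivalent needed: 3 mg/L × 28,274 L = 84,820 mg = 84.82 g.
(b) Product at 90.3% available chlorine: 84.82 / 0.903 = 93.93 g.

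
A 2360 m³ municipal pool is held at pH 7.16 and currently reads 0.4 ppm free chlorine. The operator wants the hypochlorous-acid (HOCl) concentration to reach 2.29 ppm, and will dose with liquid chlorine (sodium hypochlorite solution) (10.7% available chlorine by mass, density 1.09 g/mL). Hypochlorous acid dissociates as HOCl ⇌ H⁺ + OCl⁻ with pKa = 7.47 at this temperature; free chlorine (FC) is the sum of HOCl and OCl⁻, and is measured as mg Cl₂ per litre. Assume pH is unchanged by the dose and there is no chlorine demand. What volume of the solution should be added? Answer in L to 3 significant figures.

60.9 L

Volume: 2360 m³ = 2,360,000 L.
[OCl⁻]/[HOCl] = 10^(pH − pKa) = 10^(7.16 − 7.47) = 0.4898; fraction as HOCl = 1/(1 + 0.4898) = 0.6712.
Free chlorine required for 2.29 ppm HOCl: 2.29 / 0.6712 = 3.412 ppm.
FC to add: 3.412 − 0.4 = 3.012 mg/L as Cl₂.
Cl₂ equivalent: 3.012 mg/L × 2,360,000 L = 7107 g.
Product at 10.7% available Cl: 7107 / 0.107 = 66,420 g.
Volume: 66,420 g ÷ 1.09 g/mL = 60,940 mL.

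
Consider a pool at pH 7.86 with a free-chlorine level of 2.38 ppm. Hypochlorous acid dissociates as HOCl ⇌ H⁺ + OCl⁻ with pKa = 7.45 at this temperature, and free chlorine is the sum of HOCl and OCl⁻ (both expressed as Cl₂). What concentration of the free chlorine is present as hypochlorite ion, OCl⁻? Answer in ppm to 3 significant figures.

1.71 ppm

[OCl⁻]/[HOCl] = 10^(pH − pKa) = 10^(7.86 − 7.45) = 10^0.41 = 2.57.
Fraction as HOCl = 1 / (1 + 2.57) = 0.2801.
OCl⁻ = (1 − 0.2801) × 2.38 ppm = 1.713 ppm.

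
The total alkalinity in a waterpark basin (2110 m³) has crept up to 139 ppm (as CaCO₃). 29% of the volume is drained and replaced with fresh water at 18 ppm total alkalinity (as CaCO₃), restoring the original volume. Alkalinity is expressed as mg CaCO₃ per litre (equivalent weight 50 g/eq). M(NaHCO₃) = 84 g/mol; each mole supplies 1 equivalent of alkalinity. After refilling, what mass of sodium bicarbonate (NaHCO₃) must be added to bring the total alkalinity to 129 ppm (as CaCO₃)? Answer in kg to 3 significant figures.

88.9 kg

Volume: 2110 m³ = 2,110,000 L.
After draining 29% and refilling: 139 × 0.71 + 18 × 0.29 = 103.91 ppm.
Deficit to target: 129 − 103.91 = 25.09 mg/L.
As CaCO₃: 25.09 mg/L × 2,110,000 L = 52,940 g; ÷ 50 g/eq ÷ 1 = 1059 mol NaHCO₃.
Mass: 1059 × 84 = 88,940 g.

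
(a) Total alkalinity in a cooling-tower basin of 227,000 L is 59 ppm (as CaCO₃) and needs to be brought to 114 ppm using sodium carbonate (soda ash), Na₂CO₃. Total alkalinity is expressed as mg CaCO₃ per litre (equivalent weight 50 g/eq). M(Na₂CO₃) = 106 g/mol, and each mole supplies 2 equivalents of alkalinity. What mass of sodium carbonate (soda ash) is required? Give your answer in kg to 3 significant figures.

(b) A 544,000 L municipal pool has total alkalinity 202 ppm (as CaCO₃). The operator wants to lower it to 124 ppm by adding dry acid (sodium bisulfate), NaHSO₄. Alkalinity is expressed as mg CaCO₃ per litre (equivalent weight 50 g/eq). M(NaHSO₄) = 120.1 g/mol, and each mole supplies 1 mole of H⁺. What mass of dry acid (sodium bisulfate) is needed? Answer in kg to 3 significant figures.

(a) 13.2 kg; (b) 102 kg

(a) Alkalinity to add: (114 − 59) = 55 mg/L as CaCO₃ × 227,000 L = 12,480 g as CaCO₃.
(a) Equivalents: 12,480 g ÷ 50 g/eq = 249.7 eq.
(a) Each mole of Na₂CO₃ supplies 2 eq, so 249.7 / 2 = 124.8 mol.
(a) Mass: 124.8 mol × 106 g/mol = 13,230 g.

(b) Alkalinity to neutralize: (202 − 124) = 78 mg/L as CaCO₃ × 544,000 L = 42,430 g as CaCO₃.
(b) Equivalents of H⁺ required: 42,430 ÷ 50 g/eq = 848.6 eq = 848.6 mol NaHSO₄.
(b) Mass of NaHSO₄: 848.6 × 120.1 = 101,900 g.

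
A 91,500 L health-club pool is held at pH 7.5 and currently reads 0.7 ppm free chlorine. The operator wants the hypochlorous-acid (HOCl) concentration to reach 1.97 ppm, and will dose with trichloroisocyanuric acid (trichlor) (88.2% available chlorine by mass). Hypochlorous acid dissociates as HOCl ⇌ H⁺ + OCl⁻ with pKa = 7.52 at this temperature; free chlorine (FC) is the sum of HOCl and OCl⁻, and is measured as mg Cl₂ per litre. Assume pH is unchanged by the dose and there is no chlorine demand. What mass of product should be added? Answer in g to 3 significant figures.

327 g

[OCl⁻]/[HOCl] = 10^(pH − pKa) = 10^(7.5 − 7.52) = 0.955; fraction as HOCl = 1/(1 + 0.955) = 0.5115.
Free chlorine required for 1.97 ppm HOCl: 1.97 / 0.5115 = 3.851 ppm.
FC to add: 3.851 − 0.7 = 3.151 mg/L as Cl₂.
Cl₂ equivalent: 3.151 mg/L × 91,500 L = 288.3 g.
Product at 88.2% available Cl: 288.3 / 0.882 = 326.9 g.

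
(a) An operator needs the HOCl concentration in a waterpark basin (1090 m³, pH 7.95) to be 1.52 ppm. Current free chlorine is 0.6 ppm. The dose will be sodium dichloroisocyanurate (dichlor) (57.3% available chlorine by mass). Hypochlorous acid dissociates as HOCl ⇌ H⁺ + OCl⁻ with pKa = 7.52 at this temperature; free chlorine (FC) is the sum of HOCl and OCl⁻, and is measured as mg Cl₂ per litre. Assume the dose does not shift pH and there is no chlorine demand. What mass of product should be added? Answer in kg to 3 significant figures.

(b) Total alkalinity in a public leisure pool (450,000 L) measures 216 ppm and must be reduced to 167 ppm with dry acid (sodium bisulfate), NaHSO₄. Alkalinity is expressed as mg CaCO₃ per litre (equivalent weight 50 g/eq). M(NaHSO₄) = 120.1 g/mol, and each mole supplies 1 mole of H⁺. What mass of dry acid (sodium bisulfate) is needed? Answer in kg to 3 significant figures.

(a) Volume: 1090 m³ = 1,090,000 L.
(a) [OCl⁻]/[HOCl] = 10^(pH − pKa) = 10^(7.95 − 7.52) = 2.692; fraction as HOCl = 1/(1 + 2.692) = 0.2709.
(a) Free chlorine required for 1.52 ppm HOCl: 1.52 / 0.2709 = 5.611 ppm.
(a) FC to add: 5.611 − 0.6 = 5.011 mg/L as Cl₂.
(a) Cl₂ equivalent: 5.011 mg/L × 1,090,000 L = 5462 g.
(a) Product at 57.3% available Cl: 5462 / 0.573 = 9533 g.

(b) Alkalinity to neutralize: (216 − 167) = 49 mg/L as CaCO₃ × 450,000 L = 22,050 g as CaCO₃.
(b) Equivalents of H⁺ required: 22,050 ÷ 50 g/eq = 441 eq = 441 mol NaHSO₄.
(b) Mass of NaHSO₄: 441 × 120.1 = 52,960 g.

(a) 9.53 kg; (b) 53.0 kg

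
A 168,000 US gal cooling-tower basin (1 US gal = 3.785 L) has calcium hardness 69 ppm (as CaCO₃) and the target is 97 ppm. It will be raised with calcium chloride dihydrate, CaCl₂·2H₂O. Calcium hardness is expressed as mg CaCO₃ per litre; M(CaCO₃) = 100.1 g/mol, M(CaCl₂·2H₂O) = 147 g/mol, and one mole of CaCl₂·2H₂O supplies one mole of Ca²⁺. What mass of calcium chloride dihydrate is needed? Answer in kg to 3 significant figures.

26.1 kg

Volume: 168,000 US gal × 3.785 L/gal = 635,880 L.
Hardness to add: (97 − 69) = 28 mg/L as CaCO₃ × 635,880 L = 17,800 g as CaCO₃.
Moles of Ca²⁺ (1 mol Ca²⁺ ≡ 1 mol CaCO₃): 17,800 / 100.1 g/mol = 177.9 mol.
Mass of CaCl₂·2H₂O: 177.9 × 147 = 26,150 g.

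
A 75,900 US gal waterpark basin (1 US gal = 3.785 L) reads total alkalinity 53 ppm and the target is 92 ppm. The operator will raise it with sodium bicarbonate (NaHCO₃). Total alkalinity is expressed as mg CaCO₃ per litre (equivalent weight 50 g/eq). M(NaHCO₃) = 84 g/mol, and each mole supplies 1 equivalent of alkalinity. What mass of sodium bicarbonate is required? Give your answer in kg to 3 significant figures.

18.8 kg

Volume: 75,900 US gal × 3.785 L/gal = 287,282 L.
Alkalinity to add: (92 − 53) = 39 mg/L as CaCO₃ × 287,282 L = 11,200 g as CaCO₃.
Equivalents: 11,200 g ÷ 50 g/eq = 224.1 eq.
NaHCO₃ supplies 1 eq per mole → 224.1 mol.
Mass: 224.1 mol × 84 g/mol = 18,820 g.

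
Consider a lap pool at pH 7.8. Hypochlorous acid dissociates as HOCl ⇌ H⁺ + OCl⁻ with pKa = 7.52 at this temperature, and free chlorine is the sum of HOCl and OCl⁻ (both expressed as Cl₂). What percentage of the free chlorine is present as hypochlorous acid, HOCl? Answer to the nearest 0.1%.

34.4%

[OCl⁻]/[HOCl] = 10^(pH − pKa) = 10^(7.8 − 7.52) = 10^0.28 = 1.905.
Fraction as HOCl = 1 / (1 + 1.905) = 0.3442.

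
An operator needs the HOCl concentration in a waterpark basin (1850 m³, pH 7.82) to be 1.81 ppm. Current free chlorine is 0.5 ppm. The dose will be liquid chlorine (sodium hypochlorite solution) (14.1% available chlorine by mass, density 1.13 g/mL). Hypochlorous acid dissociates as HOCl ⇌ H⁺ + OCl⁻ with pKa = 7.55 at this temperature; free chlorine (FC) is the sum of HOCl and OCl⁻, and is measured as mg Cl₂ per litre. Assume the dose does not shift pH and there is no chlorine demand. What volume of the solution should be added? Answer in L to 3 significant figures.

54.3 L

Volume: 1850 m³ = 1,850,000 L.
[OCl⁻]/[HOCl] = 10^(pH − pKa) = 10^(7.82 − 7.55) = 1.862; fraction as HOCl = 1/(1 + 1.862) = 0.3494.
Free chlorine required for 1.81 ppm HOCl: 1.81 / 0.3494 = 5.18 ppm.
FC to add: 5.18 − 0.5 = 4.68 mg/L as Cl₂.
Cl₂ equivalent: 4.68 mg/L × 1,850,000 L = 8659 g.
Product at 14.1% available Cl: 8659 / 0.141 = 61,410 g.
Volume: 61,410 g ÷ 1.13 g/mL = 54,340 mL.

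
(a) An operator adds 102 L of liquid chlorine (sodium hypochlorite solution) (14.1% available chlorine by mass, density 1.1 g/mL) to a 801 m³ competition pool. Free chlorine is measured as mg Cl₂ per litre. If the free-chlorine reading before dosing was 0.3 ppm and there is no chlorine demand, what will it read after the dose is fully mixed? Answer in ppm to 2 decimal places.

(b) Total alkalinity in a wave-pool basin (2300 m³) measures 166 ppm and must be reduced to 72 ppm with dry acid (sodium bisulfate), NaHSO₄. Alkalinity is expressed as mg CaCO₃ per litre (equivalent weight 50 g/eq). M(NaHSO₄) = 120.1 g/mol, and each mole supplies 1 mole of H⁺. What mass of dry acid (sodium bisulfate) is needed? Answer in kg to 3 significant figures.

(a) 20.05 ppm; (b) 519 kg

(a) Volume: 801 m³ = 801,000 L.
(a) Mass of solution: 102 L × 1000 mL/L × 1.1 g/mL = 112,200 g.
(a) Available chlorine delivered: 112,200 g × 0.141 = 15,820 g as Cl₂.
(a) Concentration rise: 15,820 g / 801,000 L = 19.75 mg/L = 19.75 ppm.
(a) Final FC: 0.3 + 19.75 = 20.05 ppm.

(b) Volume: 2300 m³ = 2,300,000 L.
(b) Alkalinity to neutralize: (166 − 72) = 94 mg/L as CaCO₃ × 2,300,000 L = 216,200 g as CaCO₃.
(b) Equivalents of H⁺ required: 216,200 ÷ 50 g/eq = 4324 eq = 4324 mol NaHSO₄.
(b) Mass of NaHSO₄: 4324 × 120.1 = 519,300 g.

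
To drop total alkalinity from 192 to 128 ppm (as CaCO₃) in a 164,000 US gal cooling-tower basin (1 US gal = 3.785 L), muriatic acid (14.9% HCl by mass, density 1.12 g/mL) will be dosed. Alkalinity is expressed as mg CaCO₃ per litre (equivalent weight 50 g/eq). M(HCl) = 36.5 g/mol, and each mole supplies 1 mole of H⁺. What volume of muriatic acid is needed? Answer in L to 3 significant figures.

174 L

Volume: 164,000 US gal × 3.785 L/gal = 620,740 L.
Alkalinity to neutralize: (192 − 128) = 64 mg/L as CaCO₃ × 620,740 L = 39,730 g as CaCO₃.
Equivalents of H⁺ required: 39,730 ÷ 50 g/eq = 794.5 eq = 794.5 mol HCl.
Mass of HCl: 794.5 × 36.5 = 29,000 g.
Mass of 14.9% solution: 29,000 / 0.149 = 194,600 g.
Volume: 194,600 g ÷ 1.12 g/mL = 173,800 mL.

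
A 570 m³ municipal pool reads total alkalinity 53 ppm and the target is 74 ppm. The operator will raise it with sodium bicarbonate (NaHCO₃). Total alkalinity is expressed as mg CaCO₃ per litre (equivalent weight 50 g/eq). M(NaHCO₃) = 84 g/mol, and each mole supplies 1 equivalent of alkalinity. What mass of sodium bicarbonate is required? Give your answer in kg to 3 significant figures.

Volume: 570 m³ = 570,000 L.
Alkalinity to add: (74 − 53) = 21 mg/L as CaCO₃ × 570,000 L = 11,970 g as CaCO₃.
Equivalents: 11,970 g ÷ 50 g/eq = 239.4 eq.
NaHCO₃ supplies 1 eq per mole → 239.4 mol.
Mass: 239.4 mol × 84 g/mol = 20,110 g.

20.1 kg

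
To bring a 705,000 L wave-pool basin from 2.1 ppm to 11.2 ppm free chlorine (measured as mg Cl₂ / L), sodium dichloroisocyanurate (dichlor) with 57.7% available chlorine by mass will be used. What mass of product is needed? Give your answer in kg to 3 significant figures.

Chlorine deficit: 11.2 − 2.1 = 9.1 ppm = 9.1 mg/L as Cl₂.
Cl₂ equivalent needed: 9.1 mg/L × 705,000 L = 6,416,000 mg = 6416 g.
Product at 57.7% available chlorine: 6416 / 0.577 = 11,120 g.

11.1 kg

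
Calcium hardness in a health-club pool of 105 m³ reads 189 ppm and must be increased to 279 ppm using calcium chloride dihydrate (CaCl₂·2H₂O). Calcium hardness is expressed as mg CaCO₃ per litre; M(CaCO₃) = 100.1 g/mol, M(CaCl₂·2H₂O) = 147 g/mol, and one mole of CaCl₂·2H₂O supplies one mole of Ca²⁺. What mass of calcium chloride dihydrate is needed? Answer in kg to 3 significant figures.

13.9 kg

Volume: 105 m³ = 105,000 L.
Hardness to add: (279 − 189) = 90 mg/L as CaCO₃ × 105,000 L = 9450 g as CaCO₃.
Moles of Ca²⁺ (1 mol Ca²⁺ ≡ 1 mol CaCO₃): 9450 / 100.1 g/mol = 94.41 mol.
Mass of CaCl₂·2H₂O: 94.41 × 147 = 13,880 g.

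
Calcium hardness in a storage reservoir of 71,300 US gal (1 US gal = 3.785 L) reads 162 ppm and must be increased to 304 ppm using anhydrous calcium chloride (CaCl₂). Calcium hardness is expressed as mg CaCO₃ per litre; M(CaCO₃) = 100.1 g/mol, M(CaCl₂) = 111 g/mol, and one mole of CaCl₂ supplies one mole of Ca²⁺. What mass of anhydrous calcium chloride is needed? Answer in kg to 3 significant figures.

Volume: 71,300 US gal × 3.785 L/gal = 269,870 L.
Hardness to add: (304 − 162) = 142 mg/L as CaCO₃ × 269,870 L = 38,320 g as CaCO₃.
Moles of Ca²⁺ (1 mol Ca²⁺ ≡ 1 mol CaCO₃): 38,320 / 100.1 g/mol = 382.8 mol.
Mass of CaCl₂: 382.8 × 111 = 42,490 g.

42.5 kg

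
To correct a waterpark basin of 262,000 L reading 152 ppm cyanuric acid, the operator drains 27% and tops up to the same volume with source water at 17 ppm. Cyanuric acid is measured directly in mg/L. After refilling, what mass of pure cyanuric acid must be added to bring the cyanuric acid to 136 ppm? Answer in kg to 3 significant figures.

5.36 kg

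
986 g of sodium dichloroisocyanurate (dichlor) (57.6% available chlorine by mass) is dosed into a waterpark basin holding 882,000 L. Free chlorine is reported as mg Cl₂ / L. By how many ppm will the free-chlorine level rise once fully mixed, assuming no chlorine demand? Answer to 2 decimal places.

0.64 ppm

Available chlorine delivered: 986 g × 0.576 = 567.9 g as Cl₂.
Concentration rise: 567.9 g / 882,000 L = 0.6439 mg/L = 0.64 ppm.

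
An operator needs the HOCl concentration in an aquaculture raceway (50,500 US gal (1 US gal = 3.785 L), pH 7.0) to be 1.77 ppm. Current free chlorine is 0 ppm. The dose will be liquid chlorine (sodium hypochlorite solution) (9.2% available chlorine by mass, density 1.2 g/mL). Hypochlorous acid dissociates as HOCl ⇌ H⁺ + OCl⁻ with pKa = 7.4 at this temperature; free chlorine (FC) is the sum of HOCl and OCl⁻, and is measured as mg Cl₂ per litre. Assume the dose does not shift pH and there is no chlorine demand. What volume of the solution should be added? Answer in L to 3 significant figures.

4.28 L

Volume: 50,500 US gal × 3.785 L/gal = 191,142 L.
[OCl⁻]/[HOCl] = 10^(pH − pKa) = 10^(7.0 − 7.4) = 0.3981; fraction as HOCl = 1/(1 + 0.3981) = 0.7153.
Free chlorine required for 1.77 ppm HOCl: 1.77 / 0.7153 = 2.475 ppm.
FC to add: 2.475 − 0 = 2.475 mg/L as Cl₂.
Cl₂ equivalent: 2.475 mg/L × 191,142 L = 473 g.
Product at 9.2% available Cl: 473 / 0.092 = 5141 g.
Volume: 5141 g ÷ 1.2 g/mL = 4285 mL.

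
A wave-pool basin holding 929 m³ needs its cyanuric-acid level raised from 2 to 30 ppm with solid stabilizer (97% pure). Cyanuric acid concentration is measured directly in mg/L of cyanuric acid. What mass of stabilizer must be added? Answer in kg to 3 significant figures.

Volume: 929 m³ = 929,000 L.
CYA to add: (30 − 2) = 28 mg/L × 929,000 L = 26,010 g cyanuric acid.
At 97% purity: 26,010 / 0.97 = 26,820 g product.

26.8 kg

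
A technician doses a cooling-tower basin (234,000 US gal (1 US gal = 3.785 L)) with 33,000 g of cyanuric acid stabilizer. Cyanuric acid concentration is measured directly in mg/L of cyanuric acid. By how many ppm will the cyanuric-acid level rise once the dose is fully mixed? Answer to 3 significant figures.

37.3 ppm

Volume: 234,000 US gal × 3.785 L/gal = 885,690 L.
Rise: 33,000 g / 885,690 L × 1000 = 37.26 mg/L.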